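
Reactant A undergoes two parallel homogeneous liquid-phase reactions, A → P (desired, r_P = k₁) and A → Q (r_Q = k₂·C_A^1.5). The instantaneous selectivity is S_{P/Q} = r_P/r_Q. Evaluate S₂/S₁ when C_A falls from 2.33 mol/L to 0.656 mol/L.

6.69

S_{P/Q} = (k₁/k₂)·C_A^-1.5, so S₂/S₁ = (C_{A,2}/C_{A,1})^-1.5.
= (0.656/2.33)^(-1.5) = (0.2815)^(-1.5) = 6.69.
Selectivity toward P rises as C_A falls — low-concentration operation is favoured.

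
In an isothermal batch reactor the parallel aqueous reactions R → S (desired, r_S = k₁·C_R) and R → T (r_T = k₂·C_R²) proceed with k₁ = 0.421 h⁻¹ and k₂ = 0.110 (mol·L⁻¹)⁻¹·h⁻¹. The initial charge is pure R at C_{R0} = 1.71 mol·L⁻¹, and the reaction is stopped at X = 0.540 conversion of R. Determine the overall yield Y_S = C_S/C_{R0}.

0.408

C_R = C_{R0}(1−X) = 0.7866 mol·L⁻¹.
Along a PFR/batch, dC_S/dC_R = −r_S/(r_S+r_T) = −k₁/(k₁+k₂·C_R).
Integrating from C_{R0} to C_R: C_S = (0.421/0.110)·ln[(0.421+0.110·1.71)/(0.421+0.110·0.787)] = 3.827·ln(0.6091/0.5075) = 0.6982 mol·L⁻¹.
Y_S = C_S/C_{R0} = 0.6982/1.71 = 0.408.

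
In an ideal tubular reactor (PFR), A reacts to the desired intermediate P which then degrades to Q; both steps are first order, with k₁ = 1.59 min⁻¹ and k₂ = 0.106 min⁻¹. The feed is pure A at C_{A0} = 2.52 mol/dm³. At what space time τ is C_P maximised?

For first-order series the maximum of C_P occurs at τ_opt = ln(k₂/k₁)/(k₂−k₁).
= ln(0.106/1.59)/(0.106−1.59) = ln(0.06667)/-1.484 = -2.708/-1.484 = 1.82 min.

1.82 min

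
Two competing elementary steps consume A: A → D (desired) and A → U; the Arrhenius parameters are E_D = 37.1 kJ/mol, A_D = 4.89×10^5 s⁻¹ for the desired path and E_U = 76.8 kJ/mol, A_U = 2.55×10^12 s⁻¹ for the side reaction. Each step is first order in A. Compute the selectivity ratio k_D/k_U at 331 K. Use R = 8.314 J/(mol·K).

With equal orders, S_{D/U} = k_D/k_U = (A_D/A_U)·exp[(E_U−E_D)/(RT)].
(E_U−E_D)/(RT) = (76.8−37.1)×10³/(8.314×331) = 39700/2752 = 14.43.
k_D/k_U = (4.89×10^5/2.55×10^12)·exp(14.43) = 1.918×10^-7 × 1.842×10^6 = 0.353.
Since E_D < E_U, lowering the temperature improves selectivity toward D.

0.353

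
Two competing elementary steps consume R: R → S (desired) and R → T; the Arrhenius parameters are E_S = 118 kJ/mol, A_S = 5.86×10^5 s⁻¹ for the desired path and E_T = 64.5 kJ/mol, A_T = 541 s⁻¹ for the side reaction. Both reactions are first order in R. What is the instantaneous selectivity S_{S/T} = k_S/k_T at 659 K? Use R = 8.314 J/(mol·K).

Since both paths have the same order in R, the concentration cancels and S_{S/T} = k_S/k_T = (A_S/A_T)·exp[(E_T−E_S)/(RT)].
(E_T−E_S)/(RT) = (64.5−118)×10³/(8.314×659) = -53500/5479 = -9.765.
k_S/k_T = (5.86×10^5/541)·exp(-9.765) = 1083 × 5.744×10^-5 = 0.0622.

0.0622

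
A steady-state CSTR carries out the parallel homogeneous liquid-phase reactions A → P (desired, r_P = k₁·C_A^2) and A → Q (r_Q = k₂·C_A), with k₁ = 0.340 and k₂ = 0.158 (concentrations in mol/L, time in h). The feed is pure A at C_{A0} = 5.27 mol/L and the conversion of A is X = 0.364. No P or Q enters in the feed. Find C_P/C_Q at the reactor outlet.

Exit C_A = C_{A0}(1−X) = 5.27×0.636 = 3.352 mol/L.
In a CSTR the entire volume is at exit conditions, so r_P = 0.340×3.352^2 = 3.820 and r_Q = 0.158×3.352 = 0.5296.
Overall selectivity = C_P/C_Q = r_Pτ/(r_Qτ) = r_P/r_Q = 7.21.

7.21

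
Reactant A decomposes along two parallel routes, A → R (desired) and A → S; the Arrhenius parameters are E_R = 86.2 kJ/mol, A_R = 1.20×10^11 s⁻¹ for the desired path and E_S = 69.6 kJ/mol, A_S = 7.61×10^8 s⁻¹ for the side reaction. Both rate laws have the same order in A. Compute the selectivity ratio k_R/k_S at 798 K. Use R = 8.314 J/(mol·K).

12.9

With equal orders, S_{R/S} = k_R/k_S = (A_R/A_S)·exp[(E_S−E_R)/(RT)].
(E_S−E_R)/(RT) = (69.6−86.2)×10³/(8.314×798) = -16600/6635 = -2.502.
k_R/k_S = (1.20×10^11/7.61×10^8)·exp(-2.502) = 157.7 × 0.08192 = 12.9.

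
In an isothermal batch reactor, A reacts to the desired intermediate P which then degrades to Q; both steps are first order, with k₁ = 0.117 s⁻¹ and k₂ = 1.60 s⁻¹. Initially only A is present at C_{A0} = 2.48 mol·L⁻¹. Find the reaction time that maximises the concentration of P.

For first-order series the maximum of C_P occurs at t_opt = ln(k₂/k₁)/(k₂−k₁).
= ln(1.60/0.117)/(1.60−0.117) = ln(13.68)/1.483 = 2.616/1.483 = 1.76 s.

1.76 s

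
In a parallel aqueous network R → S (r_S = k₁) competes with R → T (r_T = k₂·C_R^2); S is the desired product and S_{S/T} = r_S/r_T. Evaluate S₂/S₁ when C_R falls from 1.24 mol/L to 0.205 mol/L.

S_{S/T} = (k₁/k₂)·C_R^-2, so S₂/S₁ = (C_{R,2}/C_{R,1})^-2.
= (0.205/1.24)^(-2) = (0.1653)^(-2) = 36.6.
Selectivity toward S rises as C_R falls — low-concentration operation is favoured.

36.6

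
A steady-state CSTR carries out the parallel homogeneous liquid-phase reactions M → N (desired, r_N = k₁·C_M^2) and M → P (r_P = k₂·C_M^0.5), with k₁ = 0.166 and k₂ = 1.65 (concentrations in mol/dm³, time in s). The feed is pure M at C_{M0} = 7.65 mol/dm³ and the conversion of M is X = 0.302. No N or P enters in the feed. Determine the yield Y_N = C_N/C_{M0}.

Exit C_M = C_{M0}(1−X) = 7.65×0.698 = 5.340 mol/dm³.
A CSTR operates uniformly at the exit composition, giving r_N = 4.733 and r_P = 3.813 (each k·C_M^n at C_M = 5.340).
Fraction of consumed M going to N: r_N/(r_N+r_P) = 0.5538.
C_N = 0.5538·C_{M0}·X = 0.5538×7.65×0.302 = 1.28 mol/dm³; Y_N = C_N/C_{M0} = 0.167.

0.167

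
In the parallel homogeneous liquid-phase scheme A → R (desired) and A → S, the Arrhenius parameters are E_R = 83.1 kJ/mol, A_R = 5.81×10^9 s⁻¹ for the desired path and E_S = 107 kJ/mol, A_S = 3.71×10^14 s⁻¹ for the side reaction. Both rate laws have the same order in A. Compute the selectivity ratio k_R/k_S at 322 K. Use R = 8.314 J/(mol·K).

0.118

k_R/k_S = (A_R/A_S)·exp[−(E_R−E_S)/(RT)] = (A_R/A_S)·exp[(E_S−E_R)/(RT)].
(E_S−E_R)/(RT) = (107−83.1)×10³/(8.314×322) = 23900/2677 = 8.928.
k_R/k_S = (5.81×10^9/3.71×10^14)·exp(8.928) = 1.566×10^-5 × 7537 = 0.118.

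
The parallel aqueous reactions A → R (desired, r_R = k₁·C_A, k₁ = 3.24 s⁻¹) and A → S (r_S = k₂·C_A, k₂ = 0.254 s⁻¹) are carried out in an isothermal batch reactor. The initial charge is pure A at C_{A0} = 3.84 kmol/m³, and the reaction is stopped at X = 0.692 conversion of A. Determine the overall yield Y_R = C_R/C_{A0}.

0.642

C_A = C_{A0}(1−X) = 1.183 kmol/m³.
Both paths are first order in A, so the instantaneous fraction to R is constant: dC_R/d(−C_A) = k₁/(k₁+k₂) = 0.9273.
C_R = 0.9273·(C_{A0}−C_A) = 0.9273×2.657 = 2.46 kmol/m³.
Y_R = C_R/C_{A0} = 2.464/3.84 = 0.642.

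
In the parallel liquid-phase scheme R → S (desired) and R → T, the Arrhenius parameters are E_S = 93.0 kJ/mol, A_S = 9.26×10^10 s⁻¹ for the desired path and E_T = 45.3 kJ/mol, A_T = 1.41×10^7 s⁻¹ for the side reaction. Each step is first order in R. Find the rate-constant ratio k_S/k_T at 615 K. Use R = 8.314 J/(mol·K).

0.583

k_S/k_T = (A_S/A_T)·exp[−(E_S−E_T)/(RT)] = (A_S/A_T)·exp[(E_T−E_S)/(RT)].
(E_T−E_S)/(RT) = (45.3−93.0)×10³/(8.314×615) = -47700/5113 = -9.329.
k_S/k_T = (9.26×10^10/1.41×10^7)·exp(-9.329) = 6567 × 8.881×10^-5 = 0.583.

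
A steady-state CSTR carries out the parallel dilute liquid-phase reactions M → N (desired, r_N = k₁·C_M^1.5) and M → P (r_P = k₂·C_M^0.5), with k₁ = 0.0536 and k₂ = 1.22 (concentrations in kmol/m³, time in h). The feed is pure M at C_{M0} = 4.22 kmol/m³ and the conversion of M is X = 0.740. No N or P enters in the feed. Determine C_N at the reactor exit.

0.144 kmol/m³

Exit C_M = C_{M0}(1−X) = 4.22×0.260 = 1.097 kmol/m³.
A CSTR operates uniformly at the exit composition, giving r_N = 0.06160 and r_P = 1.278 (each k·C_M^n at C_M = 1.097).
Fraction of consumed M going to N: r_N/(r_N+r_P) = 0.04599.
C_N = 0.04599·C_{M0}·X = 0.04599×4.22×0.740 = 0.144 kmol/m³.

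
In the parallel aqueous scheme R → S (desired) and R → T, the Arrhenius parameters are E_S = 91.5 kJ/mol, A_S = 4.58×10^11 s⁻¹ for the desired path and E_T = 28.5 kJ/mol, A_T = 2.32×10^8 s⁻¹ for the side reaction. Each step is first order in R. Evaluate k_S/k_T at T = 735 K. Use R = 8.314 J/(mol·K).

0.0658

With equal orders, S_{S/T} = k_S/k_T = (A_S/A_T)·exp[(E_T−E_S)/(RT)].
(E_T−E_S)/(RT) = (28.5−91.5)×10³/(8.314×735) = -63000/6111 = -10.31.
k_S/k_T = (4.58×10^11/2.32×10^8)·exp(-10.31) = 1974 × 3.331×10^-5 = 0.0658.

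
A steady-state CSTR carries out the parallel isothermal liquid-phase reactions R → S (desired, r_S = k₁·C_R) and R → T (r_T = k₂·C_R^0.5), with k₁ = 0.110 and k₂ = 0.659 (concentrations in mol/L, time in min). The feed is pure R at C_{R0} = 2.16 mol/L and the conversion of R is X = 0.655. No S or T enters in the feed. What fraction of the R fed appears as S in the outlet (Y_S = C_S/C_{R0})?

Exit C_R = C_{R0}(1−X) = 2.16×0.345 = 0.7452 mol/L.
A CSTR operates uniformly at the exit composition, giving r_S = 0.08197 and r_T = 0.5689 (each k·C_R^n at C_R = 0.7452).
Fraction of consumed R going to S: r_S/(r_S+r_T) = 0.1259.
C_S = 0.1259·C_{R0}·X = 0.1259×2.16×0.655 = 0.178 mol/L; Y_S = C_S/C_{R0} = 0.0825.

0.0825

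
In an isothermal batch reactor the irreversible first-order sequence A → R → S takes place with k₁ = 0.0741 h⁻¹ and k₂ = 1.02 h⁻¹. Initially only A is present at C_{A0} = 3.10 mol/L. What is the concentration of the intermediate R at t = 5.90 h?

Solving the coupled first-order balances gives C_R(t) = [k₁/(k₂−k₁)]·C_{A0}·(e^(−k₁t) − e^(−k₂t)).
e^(−k₁t) = e^(−0.0741×5.90) = e^(−0.4372) = 0.6458; e^(−k₂t) = e^(−6.018) = 0.002435.
C_R = 0.0741×3.10/(1.02−0.0741) × (0.6458−0.002435) = 0.2428×0.6434 = 0.1563 mol/L.

0.156 mol/L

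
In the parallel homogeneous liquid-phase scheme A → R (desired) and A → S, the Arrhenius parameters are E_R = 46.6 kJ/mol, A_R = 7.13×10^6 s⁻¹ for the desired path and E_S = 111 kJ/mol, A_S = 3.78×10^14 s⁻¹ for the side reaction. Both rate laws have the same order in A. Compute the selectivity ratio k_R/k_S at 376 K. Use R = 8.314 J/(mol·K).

With equal orders, S_{R/S} = k_R/k_S = (A_R/A_S)·exp[(E_S−E_R)/(RT)].
(E_S−E_R)/(RT) = (111−46.6)×10³/(8.314×376) = 64400/3126 = 20.60.
k_R/k_S = (7.13×10^6/3.78×10^14)·exp(20.60) = 1.886×10^-8 × 8.849×10^8 = 16.7.

16.7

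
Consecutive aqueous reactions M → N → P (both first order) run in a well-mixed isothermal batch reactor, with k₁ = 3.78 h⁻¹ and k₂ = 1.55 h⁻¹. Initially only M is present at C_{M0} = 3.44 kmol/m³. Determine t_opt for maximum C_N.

0.400 h

For first-order series the maximum of C_N occurs at t_opt = ln(k₂/k₁)/(k₂−k₁).
= ln(1.55/3.78)/(1.55−3.78) = ln(0.4101)/-2.230 = -0.8915/-2.230 = 0.400 h.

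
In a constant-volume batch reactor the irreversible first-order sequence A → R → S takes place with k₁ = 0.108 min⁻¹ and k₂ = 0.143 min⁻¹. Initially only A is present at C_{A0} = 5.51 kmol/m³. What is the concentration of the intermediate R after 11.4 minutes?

1.63 kmol/m³

Solving the coupled first-order balances gives C_R(t) = [k₁/(k₂−k₁)]·C_{A0}·(e^(−k₁t) − e^(−k₂t)).
e^(−k₁t) = e^(−0.108×11.4) = e^(−1.231) = 0.2919; e^(−k₂t) = e^(−1.630) = 0.1959.
C_R = 0.108×5.51/(0.143−0.108) × (0.2919−0.1959) = 17.00×0.09605 = 1.633 kmol/m³.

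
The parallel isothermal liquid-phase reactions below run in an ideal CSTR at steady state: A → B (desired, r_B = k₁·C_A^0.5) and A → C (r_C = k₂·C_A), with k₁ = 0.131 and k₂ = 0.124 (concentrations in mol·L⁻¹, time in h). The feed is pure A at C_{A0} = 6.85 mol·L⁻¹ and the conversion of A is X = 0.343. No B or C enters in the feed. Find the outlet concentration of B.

Exit C_A = C_{A0}(1−X) = 6.85×0.657 = 4.500 mol·L⁻¹.
Rates in a CSTR are evaluated at the outlet concentration: r_B = 0.131×4.500^0.5 = 0.2779, r_C = 0.124×4.500 = 0.5581.
Fraction of consumed A going to B: r_B/(r_B+r_C) = 0.3324.
C_B = 0.3324·C_{A0}·X = 0.3324×6.85×0.343 = 0.781 mol·L⁻¹.

0.781 mol·L⁻¹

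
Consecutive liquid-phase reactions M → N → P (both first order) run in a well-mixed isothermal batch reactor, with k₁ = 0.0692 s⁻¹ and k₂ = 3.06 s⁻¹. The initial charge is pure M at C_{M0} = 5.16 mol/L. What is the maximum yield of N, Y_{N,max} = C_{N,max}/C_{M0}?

For a first-order series the maximum intermediate yield is C_{N,max}/C_{M0} = (k₁/k₂)^[k₂/(k₂−k₁)].
= (0.0692/3.06)^(3.06/(3.06−0.0692)) = (0.02261)^(1.023) = 0.02072.

0.0207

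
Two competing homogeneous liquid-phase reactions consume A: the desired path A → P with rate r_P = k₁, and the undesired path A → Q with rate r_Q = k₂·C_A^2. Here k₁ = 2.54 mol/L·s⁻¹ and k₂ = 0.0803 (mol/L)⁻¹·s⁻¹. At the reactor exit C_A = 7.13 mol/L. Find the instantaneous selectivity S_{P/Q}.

0.622

S_{P/Q} = r_P/r_Q = (k₁)/(k₂·C_A^2) = (k₁/k₂)·C_A^-2.
= (2.54) / (0.0803×7.130^2) = 2.540/4.082 = 0.622.
The undesired path is higher order in A, so low C_A (CSTR or dilute feed) favours P.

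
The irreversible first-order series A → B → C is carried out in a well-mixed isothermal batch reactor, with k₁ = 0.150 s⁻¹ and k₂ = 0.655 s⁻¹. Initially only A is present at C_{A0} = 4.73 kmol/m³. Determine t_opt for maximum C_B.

2.92 s

For first-order series the maximum of C_B occurs at t_opt = ln(k₂/k₁)/(k₂−k₁).
= ln(0.655/0.150)/(0.655−0.150) = ln(4.367)/0.5050 = 1.474/0.5050 = 2.92 s.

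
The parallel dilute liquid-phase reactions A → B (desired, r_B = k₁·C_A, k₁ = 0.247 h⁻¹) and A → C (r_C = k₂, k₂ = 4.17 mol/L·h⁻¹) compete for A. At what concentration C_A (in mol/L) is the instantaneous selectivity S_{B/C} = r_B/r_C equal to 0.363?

6.13 mol/L

S_{B/C} = (k₁/k₂)·C_A ⇒ C_A = S·k₂/k₁.
= 0.363×4.17/0.247 = 6.13 mol/L.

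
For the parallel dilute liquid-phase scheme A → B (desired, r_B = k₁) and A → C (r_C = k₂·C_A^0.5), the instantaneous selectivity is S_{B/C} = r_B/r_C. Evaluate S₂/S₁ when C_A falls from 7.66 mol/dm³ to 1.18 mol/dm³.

2.55

S_{B/C} = (k₁/k₂)·C_A^-0.5, so S₂/S₁ = (C_{A,2}/C_{A,1})^-0.5.
= (1.18/7.66)^(-0.5) = (0.1540)^(-0.5) = 2.55.
Selectivity toward B rises as C_A falls — low-concentration operation is favoured.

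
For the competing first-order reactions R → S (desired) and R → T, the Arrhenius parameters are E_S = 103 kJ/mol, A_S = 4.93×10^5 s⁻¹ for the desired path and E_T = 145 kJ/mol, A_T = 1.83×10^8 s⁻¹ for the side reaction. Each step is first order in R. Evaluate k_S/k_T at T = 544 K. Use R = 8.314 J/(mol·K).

With equal orders, S_{S/T} = k_S/k_T = (A_S/A_T)·exp[(E_T−E_S)/(RT)].
(E_T−E_S)/(RT) = (145−103)×10³/(8.314×544) = 42000/4523 = 9.286.
k_S/k_T = (4.93×10^5/1.83×10^8)·exp(9.286) = 0.002694 × 10789 = 29.1.

29.1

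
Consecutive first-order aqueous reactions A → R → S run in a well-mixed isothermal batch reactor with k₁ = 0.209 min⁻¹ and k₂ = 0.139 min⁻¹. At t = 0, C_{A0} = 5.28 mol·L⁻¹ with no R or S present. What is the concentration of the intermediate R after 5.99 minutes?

2.35 mol·L⁻¹

For first-order series with pure A initially, C_R(t) = k₁C_{A0}/(k₂−k₁)·(e^(−k₁t) − e^(−k₂t)).
e^(−k₁t) = e^(−0.209×5.99) = e^(−1.252) = 0.2860; e^(−k₂t) = e^(−0.8326) = 0.4349.
C_R = 0.209×5.28/(0.139−0.209) × (0.2860−0.4349) = (-15.76)×(-0.1490) = 2.348 mol·L⁻¹.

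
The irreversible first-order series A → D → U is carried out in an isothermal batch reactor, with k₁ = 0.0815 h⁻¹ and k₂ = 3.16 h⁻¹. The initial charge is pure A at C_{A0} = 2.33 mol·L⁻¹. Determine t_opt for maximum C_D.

1.19 h

Setting dC_D/dt = 0 gives t_opt = ln(k₂/k₁)/(k₂−k₁).
= ln(3.16/0.0815)/(3.16−0.0815) = ln(38.77)/3.079 = 3.658/3.079 = 1.19 h.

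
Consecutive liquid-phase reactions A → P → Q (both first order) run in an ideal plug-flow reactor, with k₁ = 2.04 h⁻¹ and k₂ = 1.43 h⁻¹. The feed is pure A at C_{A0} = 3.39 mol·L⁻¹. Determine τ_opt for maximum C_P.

0.582 h

The intermediate peaks when r₁ = r₂, i.e. k₁e^(−k₁τ) = k₂e^(−k₂τ), giving τ_opt = ln(k₂/k₁)/(k₂−k₁).
= ln(1.43/2.04)/(1.43−2.04) = ln(0.7010)/-0.6100 = -0.3553/-0.6100 = 0.582 h.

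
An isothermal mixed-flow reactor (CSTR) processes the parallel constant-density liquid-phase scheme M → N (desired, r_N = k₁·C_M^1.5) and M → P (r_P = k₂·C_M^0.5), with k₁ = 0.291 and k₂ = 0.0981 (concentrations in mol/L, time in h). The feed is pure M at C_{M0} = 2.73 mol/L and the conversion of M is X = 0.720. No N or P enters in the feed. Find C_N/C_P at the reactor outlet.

2.27

Exit C_M = C_{M0}(1−X) = 2.73×0.280 = 0.7644 mol/L.
Rates in a CSTR are evaluated at the outlet concentration: r_N = 0.291×0.7644^1.5 = 0.1945, r_P = 0.0981×0.7644^0.5 = 0.08577.
Overall selectivity = C_N/C_P = r_Nτ/(r_Pτ) = r_N/r_P = 2.27.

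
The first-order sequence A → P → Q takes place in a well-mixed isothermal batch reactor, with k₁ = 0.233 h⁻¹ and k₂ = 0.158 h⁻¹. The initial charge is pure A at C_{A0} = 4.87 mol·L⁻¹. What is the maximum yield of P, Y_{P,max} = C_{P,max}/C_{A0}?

0.441

For a first-order series the maximum intermediate yield is C_{P,max}/C_{A0} = (k₁/k₂)^[k₂/(k₂−k₁)].
= (0.233/0.158)^(0.158/(0.158−0.233)) = (1.475)^(-2.107) = 0.4412.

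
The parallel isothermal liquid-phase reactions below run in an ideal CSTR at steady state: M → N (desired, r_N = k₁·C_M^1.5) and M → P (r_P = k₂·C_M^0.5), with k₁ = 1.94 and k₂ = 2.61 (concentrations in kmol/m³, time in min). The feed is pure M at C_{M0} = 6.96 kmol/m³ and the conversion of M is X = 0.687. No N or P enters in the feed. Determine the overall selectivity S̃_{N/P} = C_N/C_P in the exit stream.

Exit C_M = C_{M0}(1−X) = 6.96×0.313 = 2.178 kmol/m³.
Rates in a CSTR are evaluated at the outlet concentration: r_N = 1.94×2.178^1.5 = 6.238, r_P = 2.61×2.178^0.5 = 3.852.
Overall selectivity = C_N/C_P = r_Nτ/(r_Pτ) = r_N/r_P = 1.62.

1.62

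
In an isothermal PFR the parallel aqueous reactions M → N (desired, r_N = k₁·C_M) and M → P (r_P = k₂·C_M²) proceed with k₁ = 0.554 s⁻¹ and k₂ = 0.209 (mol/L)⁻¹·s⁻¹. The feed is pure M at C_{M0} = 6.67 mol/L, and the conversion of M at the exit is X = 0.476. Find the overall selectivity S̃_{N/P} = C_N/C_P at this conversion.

C_M = C_{M0}(1−X) = 3.495 mol/L.
Along a PFR/batch, dC_N/dC_M = −r_N/(r_N+r_P) = −k₁/(k₁+k₂·C_M).
Integrating from C_{M0} to C_M: C_N = (0.554/0.209)·ln[(0.554+0.209·6.67)/(0.554+0.209·3.50)] = 2.651·ln(1.948/1.284) = 1.104 mol/L.
C_P = (C_{M0}−C_M)−C_N = 2.071 mol/L; S̃_{N/P} = 1.104/2.071 = 0.533.

0.533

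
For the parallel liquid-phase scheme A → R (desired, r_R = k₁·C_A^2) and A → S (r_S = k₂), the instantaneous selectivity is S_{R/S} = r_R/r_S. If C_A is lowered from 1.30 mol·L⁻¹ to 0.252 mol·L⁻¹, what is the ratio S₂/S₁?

0.0376

S_{R/S} = (k₁/k₂)·C_A^2, so S₂/S₁ = (C_{A,2}/C_{A,1})^2.
= (0.252/1.30)^2 = (0.1938)^2 = 0.0376.
Selectivity toward R falls as C_A falls — high-concentration operation is favoured.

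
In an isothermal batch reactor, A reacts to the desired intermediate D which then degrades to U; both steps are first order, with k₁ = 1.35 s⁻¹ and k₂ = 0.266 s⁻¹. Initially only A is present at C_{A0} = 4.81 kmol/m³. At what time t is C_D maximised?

1.50 s

The intermediate peaks when r₁ = r₂, i.e. k₁e^(−k₁t) = k₂e^(−k₂t), giving t_opt = ln(k₂/k₁)/(k₂−k₁).
= ln(0.266/1.35)/(0.266−1.35) = ln(0.1970)/-1.084 = -1.624/-1.084 = 1.50 s.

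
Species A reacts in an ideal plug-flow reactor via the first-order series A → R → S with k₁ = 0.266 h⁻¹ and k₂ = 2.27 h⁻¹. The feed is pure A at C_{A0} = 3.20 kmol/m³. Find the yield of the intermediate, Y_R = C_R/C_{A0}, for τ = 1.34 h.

Solving the coupled first-order balances gives C_R(τ) = [k₁/(k₂−k₁)]·C_{A0}·(e^(−k₁τ) − e^(−k₂τ)).
e^(−k₁τ) = e^(−0.266×1.34) = e^(−0.3564) = 0.7002; e^(−k₂τ) = e^(−3.042) = 0.04775.
C_R = 0.266×3.20/(2.27−0.266) × (0.7002−0.04775) = 0.4248×0.6524 = 0.2771 kmol/m³.
Y_R = C_R/C_{A0} = 0.2771/3.20 = 0.0866.

0.0866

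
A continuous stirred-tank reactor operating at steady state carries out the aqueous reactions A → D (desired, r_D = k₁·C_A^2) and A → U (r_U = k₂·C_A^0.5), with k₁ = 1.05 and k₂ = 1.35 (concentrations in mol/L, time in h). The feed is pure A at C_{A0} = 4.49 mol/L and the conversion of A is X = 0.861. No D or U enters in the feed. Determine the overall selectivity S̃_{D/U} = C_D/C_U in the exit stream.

0.383

Exit C_A = C_{A0}(1−X) = 4.49×0.139 = 0.6241 mol/L.
In a CSTR the entire volume is at exit conditions, so r_D = 1.05×0.6241^2 = 0.4090 and r_U = 1.35×0.6241^0.5 = 1.067.
Overall selectivity = C_D/C_U = r_Dτ/(r_Uτ) = r_D/r_U = 0.383.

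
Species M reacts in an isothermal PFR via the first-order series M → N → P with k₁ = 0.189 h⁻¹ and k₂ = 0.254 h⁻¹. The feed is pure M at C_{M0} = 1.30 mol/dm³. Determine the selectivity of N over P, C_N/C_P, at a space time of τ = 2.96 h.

The intermediate concentration in a first-order A→B→C sequence is C_N = k₁C_{M0}(e^(−k₁τ) − e^(−k₂τ))/(k₂−k₁).
e^(−k₁τ) = e^(−0.189×2.96) = e^(−0.5594) = 0.5715; e^(−k₂τ) = e^(−0.7518) = 0.4715.
C_N = 0.189×1.30/(0.254−0.189) × (0.5715−0.4715) = 3.780×0.1000 = 0.3781 mol/dm³.
C_M = C_{M0}e^(−k₁τ) = 0.7430 mol/dm³, so C_P = C_{M0}−C_M−C_N = 0.1789 mol/dm³; C_N/C_P = 2.11.

2.11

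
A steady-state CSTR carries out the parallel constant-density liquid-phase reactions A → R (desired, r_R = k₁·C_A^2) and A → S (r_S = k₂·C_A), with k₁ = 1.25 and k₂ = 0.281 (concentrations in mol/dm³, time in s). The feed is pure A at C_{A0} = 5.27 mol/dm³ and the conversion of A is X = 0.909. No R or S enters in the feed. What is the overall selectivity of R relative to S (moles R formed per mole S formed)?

2.13

Exit C_A = C_{A0}(1−X) = 5.27×0.0910 = 0.4796 mol/dm³.
Rates in a CSTR are evaluated at the outlet concentration: r_R = 1.25×0.4796^2 = 0.2875, r_S = 0.281×0.4796 = 0.1348.
Overall selectivity = C_R/C_S = r_Rτ/(r_Sτ) = r_R/r_S = 2.13.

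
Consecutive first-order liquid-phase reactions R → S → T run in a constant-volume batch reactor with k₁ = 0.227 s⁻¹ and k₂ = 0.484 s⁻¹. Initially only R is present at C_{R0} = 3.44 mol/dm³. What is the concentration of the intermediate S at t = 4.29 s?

For first-order series with pure R initially, C_S(t) = k₁C_{R0}/(k₂−k₁)·(e^(−k₁t) − e^(−k₂t)).
e^(−k₁t) = e^(−0.227×4.29) = e^(−0.9738) = 0.3776; e^(−k₂t) = e^(−2.076) = 0.1254.
C_S = 0.227×3.44/(0.484−0.227) × (0.3776−0.1254) = 3.038×0.2522 = 0.7664 mol/dm³.

0.766 mol/dm³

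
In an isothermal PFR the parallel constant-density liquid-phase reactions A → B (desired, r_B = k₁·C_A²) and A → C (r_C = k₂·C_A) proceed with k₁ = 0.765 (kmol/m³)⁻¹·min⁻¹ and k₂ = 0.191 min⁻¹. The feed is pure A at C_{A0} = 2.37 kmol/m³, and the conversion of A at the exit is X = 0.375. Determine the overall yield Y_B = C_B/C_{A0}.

C_A = C_{A0}(1−X) = 1.481 kmol/m³.
Along a PFR/batch, dC_C/dC_A = −r_C/(r_B+r_C) = −k₂/(k₂+k₁·C_A).
Integrating from C_{A0} to C_A: C_C = (0.191/0.765)·ln[(0.191+0.765·2.37)/(0.191+0.765·1.48)] = 0.2497·ln(2.004/1.324) = 0.1035 kmol/m³.
Then C_B = (C_{A0}−C_A) − C_C = 0.8887 − 0.1035 = 0.7853 kmol/m³.
Y_B = C_B/C_{A0} = 0.7853/2.37 = 0.331.

0.331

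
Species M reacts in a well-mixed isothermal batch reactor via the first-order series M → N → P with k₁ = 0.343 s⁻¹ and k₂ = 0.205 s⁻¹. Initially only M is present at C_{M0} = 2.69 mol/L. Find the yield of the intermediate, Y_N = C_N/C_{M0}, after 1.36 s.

0.322

The intermediate concentration in a first-order A→B→C sequence is C_N = k₁C_{M0}(e^(−k₁t) − e^(−k₂t))/(k₂−k₁).
e^(−k₁t) = e^(−0.343×1.36) = e^(−0.4665) = 0.6272; e^(−k₂t) = e^(−0.2788) = 0.7567.
C_N = 0.343×2.69/(0.205−0.343) × (0.6272−0.7567) = (-6.686)×(-0.1295) = 0.8657 mol/L.
Y_N = C_N/C_{M0} = 0.8657/2.69 = 0.322.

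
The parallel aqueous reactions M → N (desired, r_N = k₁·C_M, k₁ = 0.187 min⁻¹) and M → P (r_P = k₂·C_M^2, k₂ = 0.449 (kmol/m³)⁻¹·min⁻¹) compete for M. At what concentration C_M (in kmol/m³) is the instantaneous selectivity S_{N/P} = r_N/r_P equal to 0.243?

1.71 kmol/m³

S_{N/P} = (k₁/k₂)·C_M⁻¹ ⇒ C_M = (S·k₂/k₁)^(-1).
= (0.243×0.449/0.187)^(-1) = (0.5835)^(-1) = 1.71 kmol/m³.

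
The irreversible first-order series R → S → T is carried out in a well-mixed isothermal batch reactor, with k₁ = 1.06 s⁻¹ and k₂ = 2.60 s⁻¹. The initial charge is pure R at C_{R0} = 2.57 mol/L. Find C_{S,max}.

0.565 mol/L

For a first-order series the maximum intermediate yield is C_{S,max}/C_{R0} = (k₁/k₂)^[k₂/(k₂−k₁)].
= (1.06/2.60)^(2.60/(2.60−1.06)) = (0.4077)^(1.688) = 0.2198.
C_{S,max} = 0.2198×2.57 = 0.565 mol/L.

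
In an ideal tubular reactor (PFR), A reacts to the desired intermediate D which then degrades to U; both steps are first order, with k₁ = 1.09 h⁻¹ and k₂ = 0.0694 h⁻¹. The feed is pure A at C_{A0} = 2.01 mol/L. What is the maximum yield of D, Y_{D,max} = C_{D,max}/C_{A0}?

0.829

For a first-order series the maximum intermediate yield is C_{D,max}/C_{A0} = (k₁/k₂)^[k₂/(k₂−k₁)].
= (1.09/0.0694)^(0.0694/(0.0694−1.09)) = (15.71)^(-0.06800) = 0.8292.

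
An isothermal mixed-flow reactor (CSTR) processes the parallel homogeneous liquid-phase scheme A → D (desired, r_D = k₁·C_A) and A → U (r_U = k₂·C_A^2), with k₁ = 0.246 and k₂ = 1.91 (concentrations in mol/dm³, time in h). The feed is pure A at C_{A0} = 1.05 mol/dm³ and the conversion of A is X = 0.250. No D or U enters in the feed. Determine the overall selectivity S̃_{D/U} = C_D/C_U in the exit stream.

Exit C_A = C_{A0}(1−X) = 1.05×0.750 = 0.7875 mol/dm³.
A CSTR operates uniformly at the exit composition, giving r_D = 0.1937 and r_U = 1.184 (each k·C_A^n at C_A = 0.7875).
Overall selectivity = C_D/C_U = r_Dτ/(r_Uτ) = r_D/r_U = 0.164.

0.164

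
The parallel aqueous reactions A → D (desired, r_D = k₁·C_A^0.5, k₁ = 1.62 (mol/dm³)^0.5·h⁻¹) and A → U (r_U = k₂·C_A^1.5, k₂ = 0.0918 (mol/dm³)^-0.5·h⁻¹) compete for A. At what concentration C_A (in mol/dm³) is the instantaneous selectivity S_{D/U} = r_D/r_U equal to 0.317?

S_{D/U} = (k₁/k₂)·C_A⁻¹ ⇒ C_A = (S·k₂/k₁)^(-1).
= (0.317×0.0918/1.62)^(-1) = (0.01796)^(-1) = 55.7 mol/dm³.

55.7 mol/dm³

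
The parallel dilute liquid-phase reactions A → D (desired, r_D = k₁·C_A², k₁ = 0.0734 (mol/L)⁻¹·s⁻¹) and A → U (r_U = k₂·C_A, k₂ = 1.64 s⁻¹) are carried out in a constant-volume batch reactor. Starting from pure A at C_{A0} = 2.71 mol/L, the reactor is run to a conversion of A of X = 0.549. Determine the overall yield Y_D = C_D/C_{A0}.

C_A = C_{A0}(1−X) = 1.222 mol/L.
Along a PFR/batch, dC_U/dC_A = −r_U/(r_D+r_U) = −k₂/(k₂+k₁·C_A).
Integrating from C_{A0} to C_A: C_U = (1.64/0.0734)·ln[(1.64+0.0734·2.71)/(1.64+0.0734·1.22)] = 22.34·ln(1.839/1.730) = 1.368 mol/L.
Then C_D = (C_{A0}−C_A) − C_U = 1.488 − 1.368 = 0.1199 mol/L.
Y_D = C_D/C_{A0} = 0.1199/2.71 = 0.0442.

0.0442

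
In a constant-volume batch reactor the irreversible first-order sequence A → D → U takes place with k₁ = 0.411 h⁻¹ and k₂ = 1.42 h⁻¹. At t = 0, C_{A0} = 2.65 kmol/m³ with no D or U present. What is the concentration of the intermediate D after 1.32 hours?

The intermediate concentration in a first-order A→B→C sequence is C_D = k₁C_{A0}(e^(−k₁t) − e^(−k₂t))/(k₂−k₁).
e^(−k₁t) = e^(−0.411×1.32) = e^(−0.5425) = 0.5813; e^(−k₂t) = e^(−1.874) = 0.1534.
C_D = 0.411×2.65/(1.42−0.411) × (0.5813−0.1534) = 1.079×0.4278 = 0.4618 kmol/m³.

0.462 kmol/m³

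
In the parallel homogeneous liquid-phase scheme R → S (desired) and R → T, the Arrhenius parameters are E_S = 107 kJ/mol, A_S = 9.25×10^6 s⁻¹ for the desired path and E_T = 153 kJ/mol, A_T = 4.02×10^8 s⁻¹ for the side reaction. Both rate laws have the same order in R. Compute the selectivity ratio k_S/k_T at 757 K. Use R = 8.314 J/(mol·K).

34.4

With equal orders, S_{S/T} = k_S/k_T = (A_S/A_T)·exp[(E_T−E_S)/(RT)].
(E_T−E_S)/(RT) = (153−107)×10³/(8.314×757) = 46000/6294 = 7.309.
k_S/k_T = (9.25×10^6/4.02×10^8)·exp(7.309) = 0.02301 × 1494 = 34.4.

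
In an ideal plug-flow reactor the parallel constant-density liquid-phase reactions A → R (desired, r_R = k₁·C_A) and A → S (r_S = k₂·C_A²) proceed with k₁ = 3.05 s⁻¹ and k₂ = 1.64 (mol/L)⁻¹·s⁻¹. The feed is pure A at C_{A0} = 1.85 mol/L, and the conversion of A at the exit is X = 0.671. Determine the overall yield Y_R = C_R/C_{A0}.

0.410

C_A = C_{A0}(1−X) = 0.6086 mol/L.
Along a PFR/batch, dC_R/dC_A = −r_R/(r_R+r_S) = −k₁/(k₁+k₂·C_A).
Integrating from C_{A0} to C_A: C_R = (3.05/1.64)·ln[(3.05+1.64·1.85)/(3.05+1.64·0.609)] = 1.860·ln(6.084/4.048) = 0.7577 mol/L.
Y_R = C_R/C_{A0} = 0.7577/1.85 = 0.410.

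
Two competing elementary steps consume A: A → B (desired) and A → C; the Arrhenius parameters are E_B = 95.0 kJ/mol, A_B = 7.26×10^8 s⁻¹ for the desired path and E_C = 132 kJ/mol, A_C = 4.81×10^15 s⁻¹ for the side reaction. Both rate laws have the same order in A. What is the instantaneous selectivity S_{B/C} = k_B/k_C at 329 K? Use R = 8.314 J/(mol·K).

With equal orders, S_{B/C} = k_B/k_C = (A_B/A_C)·exp[(E_C−E_B)/(RT)].
(E_C−E_B)/(RT) = (132−95.0)×10³/(8.314×329) = 37000/2735 = 13.53.
k_B/k_C = (7.26×10^8/4.81×10^15)·exp(13.53) = 1.509×10^-7 × 7.492×10^5 = 0.113.

0.113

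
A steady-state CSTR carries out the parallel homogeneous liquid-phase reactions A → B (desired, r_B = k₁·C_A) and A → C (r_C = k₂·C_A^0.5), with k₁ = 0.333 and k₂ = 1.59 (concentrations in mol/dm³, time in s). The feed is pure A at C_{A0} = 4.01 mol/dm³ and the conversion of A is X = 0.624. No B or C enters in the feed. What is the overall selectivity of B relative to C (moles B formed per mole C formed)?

0.257

Exit C_A = C_{A0}(1−X) = 4.01×0.376 = 1.508 mol/dm³.
A CSTR operates uniformly at the exit composition, giving r_B = 0.5021 and r_C = 1.952 (each k·C_A^n at C_A = 1.508).
Overall selectivity = C_B/C_C = r_Bτ/(r_Cτ) = r_B/r_C = 0.257.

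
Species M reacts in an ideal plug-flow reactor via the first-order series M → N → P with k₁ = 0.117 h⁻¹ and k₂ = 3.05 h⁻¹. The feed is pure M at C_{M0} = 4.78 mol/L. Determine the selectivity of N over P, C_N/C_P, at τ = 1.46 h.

0.268

Solving the coupled first-order balances gives C_N(τ) = [k₁/(k₂−k₁)]·C_{M0}·(e^(−k₁τ) − e^(−k₂τ)).
e^(−k₁τ) = e^(−0.117×1.46) = e^(−0.1708) = 0.8430; e^(−k₂τ) = e^(−4.453) = 0.01164.
C_N = 0.117×4.78/(3.05−0.117) × (0.8430−0.01164) = 0.1907×0.8313 = 0.1585 mol/L.
C_M = C_{M0}e^(−k₁τ) = 4.029 mol/L, so C_P = C_{M0}−C_M−C_N = 0.5921 mol/L; C_N/C_P = 0.268.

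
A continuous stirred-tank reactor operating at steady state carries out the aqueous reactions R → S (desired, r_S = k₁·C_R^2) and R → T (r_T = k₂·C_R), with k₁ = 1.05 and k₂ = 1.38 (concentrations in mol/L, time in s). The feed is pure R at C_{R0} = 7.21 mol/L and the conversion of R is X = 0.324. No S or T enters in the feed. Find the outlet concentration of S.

Exit C_R = C_{R0}(1−X) = 7.21×0.676 = 4.874 mol/L.
Rates in a CSTR are evaluated at the outlet concentration: r_S = 1.05×4.874^2 = 24.94, r_T = 1.38×4.874 = 6.726.
Fraction of consumed R going to S: r_S/(r_S+r_T) = 0.7876.
C_S = 0.7876·C_{R0}·X = 0.7876×7.21×0.324 = 1.84 mol/L.

1.84 mol/L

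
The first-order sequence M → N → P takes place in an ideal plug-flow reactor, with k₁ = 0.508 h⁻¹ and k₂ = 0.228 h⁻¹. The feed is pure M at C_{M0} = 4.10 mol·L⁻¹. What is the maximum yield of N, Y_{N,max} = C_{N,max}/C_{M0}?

At the optimum, C_{N,max}/C_{M0} = (k₁/k₂)^[k₂/(k₂−k₁)].
= (0.508/0.228)^(0.228/(0.228−0.508)) = (2.228)^(-0.8143) = 0.5208.

0.521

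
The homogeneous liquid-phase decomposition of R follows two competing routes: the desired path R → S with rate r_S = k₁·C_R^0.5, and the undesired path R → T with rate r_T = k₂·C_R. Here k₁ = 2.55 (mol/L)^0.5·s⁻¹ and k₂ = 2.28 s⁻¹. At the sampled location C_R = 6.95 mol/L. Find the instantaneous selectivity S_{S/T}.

0.424

S_{S/T} = r_S/r_T = (k₁·C_R^0.5)/(k₂·C_R) = (k₁/k₂)·C_R^-0.5.
= (2.55×6.950^0.5) / (2.28×6.950) = 6.723/15.85 = 0.424.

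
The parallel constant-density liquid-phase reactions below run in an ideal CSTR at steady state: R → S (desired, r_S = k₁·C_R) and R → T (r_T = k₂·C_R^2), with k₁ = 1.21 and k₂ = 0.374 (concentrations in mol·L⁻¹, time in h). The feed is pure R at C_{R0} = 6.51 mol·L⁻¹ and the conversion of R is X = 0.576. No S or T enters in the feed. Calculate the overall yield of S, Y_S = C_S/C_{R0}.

Exit C_R = C_{R0}(1−X) = 6.51×0.424 = 2.760 mol·L⁻¹.
Rates in a CSTR are evaluated at the outlet concentration: r_S = 1.21×2.760 = 3.340, r_T = 0.374×2.760^2 = 2.849.
Fraction of consumed R going to S: r_S/(r_S+r_T) = 0.5396.
C_S = 0.5396·C_{R0}·X = 0.5396×6.51×0.576 = 2.02 mol·L⁻¹; Y_S = C_S/C_{R0} = 0.311.

0.311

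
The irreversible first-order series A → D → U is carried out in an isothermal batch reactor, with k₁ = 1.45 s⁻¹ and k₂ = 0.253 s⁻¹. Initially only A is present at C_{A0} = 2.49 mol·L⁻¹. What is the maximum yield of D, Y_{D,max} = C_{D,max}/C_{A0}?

At the optimum, C_{D,max}/C_{A0} = (k₁/k₂)^[k₂/(k₂−k₁)].
= (1.45/0.253)^(0.253/(0.253−1.45)) = (5.731)^(-0.2114) = 0.6914.

0.691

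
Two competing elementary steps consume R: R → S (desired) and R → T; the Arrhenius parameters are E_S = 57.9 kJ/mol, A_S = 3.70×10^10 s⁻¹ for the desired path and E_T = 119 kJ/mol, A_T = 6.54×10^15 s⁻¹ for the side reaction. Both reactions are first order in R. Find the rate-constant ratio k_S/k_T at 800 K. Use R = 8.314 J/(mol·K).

0.0552

With equal orders, S_{S/T} = k_S/k_T = (A_S/A_T)·exp[(E_T−E_S)/(RT)].
(E_T−E_S)/(RT) = (119−57.9)×10³/(8.314×800) = 61100/6651 = 9.186.
k_S/k_T = (3.70×10^10/6.54×10^15)·exp(9.186) = 5.657×10^-6 × 9763 = 0.0552.
Since E_S < E_T, lowering the temperature improves selectivity toward S.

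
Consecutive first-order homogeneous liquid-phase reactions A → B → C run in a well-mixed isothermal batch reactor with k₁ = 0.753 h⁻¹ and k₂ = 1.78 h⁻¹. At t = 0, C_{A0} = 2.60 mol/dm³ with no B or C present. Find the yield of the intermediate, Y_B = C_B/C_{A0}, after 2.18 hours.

0.127

The intermediate concentration in a first-order A→B→C sequence is C_B = k₁C_{A0}(e^(−k₁t) − e^(−k₂t))/(k₂−k₁).
e^(−k₁t) = e^(−0.753×2.18) = e^(−1.642) = 0.1937; e^(−k₂t) = e^(−3.880) = 0.02064.
C_B = 0.753×2.60/(1.78−0.753) × (0.1937−0.02064) = 1.906×0.1730 = 0.3299 mol/dm³.
Y_B = C_B/C_{A0} = 0.3299/2.60 = 0.127.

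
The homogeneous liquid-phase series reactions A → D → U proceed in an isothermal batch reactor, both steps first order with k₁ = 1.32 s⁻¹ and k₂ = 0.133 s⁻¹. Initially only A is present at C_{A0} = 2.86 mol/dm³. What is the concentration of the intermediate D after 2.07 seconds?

2.21 mol/dm³

For first-order series with pure A initially, C_D(t) = k₁C_{A0}/(k₂−k₁)·(e^(−k₁t) − e^(−k₂t)).
e^(−k₁t) = e^(−1.32×2.07) = e^(−2.732) = 0.06506; e^(−k₂t) = e^(−0.2753) = 0.7593.
C_D = 1.32×2.86/(0.133−1.32) × (0.06506−0.7593) = (-3.180)×(-0.6943) = 2.208 mol/dm³.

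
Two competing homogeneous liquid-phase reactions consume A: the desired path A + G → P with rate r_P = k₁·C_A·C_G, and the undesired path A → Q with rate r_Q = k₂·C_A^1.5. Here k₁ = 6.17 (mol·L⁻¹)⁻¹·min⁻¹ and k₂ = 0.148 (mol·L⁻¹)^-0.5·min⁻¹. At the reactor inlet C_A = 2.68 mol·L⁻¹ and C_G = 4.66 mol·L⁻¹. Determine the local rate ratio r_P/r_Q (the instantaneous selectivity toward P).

119

S_{P/Q} = r_P/r_Q = (k₁·C_A·C_G)/(k₂·C_A^1.5) = (k₁/k₂)·C_A^-0.5·C_G.
= (6.17×2.680×4.660) / (0.148×2.680^1.5) = 77.06/0.6493 = 119.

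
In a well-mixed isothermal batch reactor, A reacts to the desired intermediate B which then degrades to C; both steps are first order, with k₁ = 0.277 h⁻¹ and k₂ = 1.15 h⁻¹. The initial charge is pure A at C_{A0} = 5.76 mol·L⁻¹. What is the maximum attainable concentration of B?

0.883 mol·L⁻¹

At the optimum, C_{B,max}/C_{A0} = (k₁/k₂)^[k₂/(k₂−k₁)].
= (0.277/1.15)^(1.15/(1.15−0.277)) = (0.2409)^(1.317) = 0.1533.
C_{B,max} = 0.1533×5.76 = 0.883 mol·L⁻¹.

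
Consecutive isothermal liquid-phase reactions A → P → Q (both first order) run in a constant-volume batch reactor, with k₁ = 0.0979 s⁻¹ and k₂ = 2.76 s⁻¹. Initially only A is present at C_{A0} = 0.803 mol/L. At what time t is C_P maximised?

For first-order series the maximum of C_P occurs at t_opt = ln(k₂/k₁)/(k₂−k₁).
= ln(2.76/0.0979)/(2.76−0.0979) = ln(28.19)/2.662 = 3.339/2.662 = 1.25 s.

1.25 s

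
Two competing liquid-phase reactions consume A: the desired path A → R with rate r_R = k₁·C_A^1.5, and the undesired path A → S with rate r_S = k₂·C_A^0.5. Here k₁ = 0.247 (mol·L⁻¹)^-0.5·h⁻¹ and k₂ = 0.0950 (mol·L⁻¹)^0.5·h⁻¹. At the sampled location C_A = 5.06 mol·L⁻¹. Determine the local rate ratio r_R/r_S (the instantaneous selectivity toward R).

13.2

S_{R/S} = r_R/r_S = (k₁·C_A^1.5)/(k₂·C_A^0.5) = (k₁/k₂)·C_A.
= (0.247×5.060^1.5) / (0.0950×5.060^0.5) = 2.811/0.2137 = 13.2.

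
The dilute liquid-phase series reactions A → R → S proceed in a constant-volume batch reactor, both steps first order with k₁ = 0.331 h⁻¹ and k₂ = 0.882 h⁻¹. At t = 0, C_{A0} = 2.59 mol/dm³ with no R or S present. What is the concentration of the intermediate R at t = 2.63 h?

0.499 mol/dm³

Solving the coupled first-order balances gives C_R(t) = [k₁/(k₂−k₁)]·C_{A0}·(e^(−k₁t) − e^(−k₂t)).
e^(−k₁t) = e^(−0.331×2.63) = e^(−0.8705) = 0.4187; e^(−k₂t) = e^(−2.320) = 0.09831.
C_R = 0.331×2.59/(0.882−0.331) × (0.4187−0.09831) = 1.556×0.3204 = 0.4985 mol/dm³.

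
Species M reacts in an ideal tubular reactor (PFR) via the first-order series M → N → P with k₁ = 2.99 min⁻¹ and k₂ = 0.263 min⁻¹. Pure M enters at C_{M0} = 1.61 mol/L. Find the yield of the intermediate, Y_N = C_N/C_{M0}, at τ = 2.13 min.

0.624

Solving the coupled first-order balances gives C_N(τ) = [k₁/(k₂−k₁)]·C_{M0}·(e^(−k₁τ) − e^(−k₂τ)).
e^(−k₁τ) = e^(−2.99×2.13) = e^(−6.369) = 0.001714; e^(−k₂τ) = e^(−0.5602) = 0.5711.
C_N = 2.99×1.61/(0.263−2.99) × (0.001714−0.5711) = (-1.765)×(-0.5694) = 1.005 mol/L.
Y_N = C_N/C_{M0} = 1.005/1.61 = 0.624.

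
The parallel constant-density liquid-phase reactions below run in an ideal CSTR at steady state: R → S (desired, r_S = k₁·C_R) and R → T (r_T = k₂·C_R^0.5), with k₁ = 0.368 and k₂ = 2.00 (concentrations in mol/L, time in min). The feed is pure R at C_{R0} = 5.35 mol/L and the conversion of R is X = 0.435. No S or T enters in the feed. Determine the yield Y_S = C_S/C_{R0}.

0.105

Exit C_R = C_{R0}(1−X) = 5.35×0.565 = 3.023 mol/L.
In a CSTR the entire volume is at exit conditions, so r_S = 0.368×3.023 = 1.112 and r_T = 2.00×3.023^0.5 = 3.477.
Fraction of consumed R going to S: r_S/(r_S+r_T) = 0.2424.
C_S = 0.2424·C_{R0}·X = 0.2424×5.35×0.435 = 0.564 mol/L; Y_S = C_S/C_{R0} = 0.105.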